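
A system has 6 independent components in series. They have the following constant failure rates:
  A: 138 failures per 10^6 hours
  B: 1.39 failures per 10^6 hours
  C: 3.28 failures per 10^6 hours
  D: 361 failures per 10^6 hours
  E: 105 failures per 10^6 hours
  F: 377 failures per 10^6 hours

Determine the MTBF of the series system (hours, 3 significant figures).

1010

Series of exponential components: λ_sys = Σ λ_i
λ_sys = 0.000138 + 0.00000139 + 0.00000328 + 0.000361 + 0.000105 + 0.000377 = 9.8567e-04 /h
MTBF = 1 / λ_sys = 1010 h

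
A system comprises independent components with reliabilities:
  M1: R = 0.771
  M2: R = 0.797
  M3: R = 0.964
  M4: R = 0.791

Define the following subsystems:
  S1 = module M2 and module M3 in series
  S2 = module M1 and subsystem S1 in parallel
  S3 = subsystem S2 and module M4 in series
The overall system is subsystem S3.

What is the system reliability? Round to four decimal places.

0.7490

Series (M2 and M3): 0.797000 × 0.964000 = 0.768308
Parallel (M1 and [0.768308]): 1 − (1 − 0.771000)(1 − 0.768308) = 0.946943
Series ([0.946943] and M4): 0.946943 × 0.791000 = 0.7490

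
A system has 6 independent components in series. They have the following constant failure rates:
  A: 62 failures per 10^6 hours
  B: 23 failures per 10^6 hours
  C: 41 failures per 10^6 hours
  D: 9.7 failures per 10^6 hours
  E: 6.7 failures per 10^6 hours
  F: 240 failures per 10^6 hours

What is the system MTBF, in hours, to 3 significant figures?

Series of exponential components: λ_sys = Σ λ_i
λ_sys = 0.000062 + 0.000023 + 0.000041 + 0.0000097 + 0.0000067 + 0.00024 = 3.8240e-04 /h
MTBF = 1 / λ_sys = 2620 h

2620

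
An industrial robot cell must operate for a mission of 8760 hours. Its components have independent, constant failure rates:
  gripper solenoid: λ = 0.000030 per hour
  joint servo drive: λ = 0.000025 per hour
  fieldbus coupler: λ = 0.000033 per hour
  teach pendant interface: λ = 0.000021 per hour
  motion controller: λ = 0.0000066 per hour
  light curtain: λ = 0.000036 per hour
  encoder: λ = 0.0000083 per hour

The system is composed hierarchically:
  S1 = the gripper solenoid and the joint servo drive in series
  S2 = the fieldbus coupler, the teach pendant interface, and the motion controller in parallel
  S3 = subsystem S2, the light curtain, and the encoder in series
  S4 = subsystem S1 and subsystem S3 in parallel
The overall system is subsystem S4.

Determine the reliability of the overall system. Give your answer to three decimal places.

0.876

R(gripper solenoid) = exp(−0.000030 × 8760) = 0.76890
R(joint servo drive) = exp(−0.000025 × 8760) = 0.80332
R(fieldbus coupler) = exp(−0.000033 × 8760) = 0.74895
R(teach pendant interface) = exp(−0.000021 × 8760) = 0.83197
R(motion controller) = exp(−0.0000066 × 8760) = 0.94382
R(light curtain) = exp(−0.000036 × 8760) = 0.72953
R(encoder) = exp(−0.0000083 × 8760) = 0.92987
Series (gripper solenoid and joint servo drive): 0.76890 × 0.80332 = 0.61767
Parallel (fieldbus coupler, teach pendant interface, and motion controller): 1 − (1 − 0.74895)(1 − 0.83197)(1 − 0.94382) = 0.99763
Series ([0.99763], light curtain, and encoder): 0.99763 × 0.72953 × 0.92987 = 0.67676
Parallel ([0.61767] and [0.67676]): 1 − (1 − 0.61767)(1 − 0.67676) = 0.876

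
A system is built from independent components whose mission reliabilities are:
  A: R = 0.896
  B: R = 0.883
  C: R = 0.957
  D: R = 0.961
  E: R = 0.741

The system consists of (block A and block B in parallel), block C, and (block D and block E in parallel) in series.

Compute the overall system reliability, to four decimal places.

0.9358

Parallel (A and B): 1 − (1 − 0.896000)(1 − 0.883000) = 0.987832
Parallel (D and E): 1 − (1 − 0.961000)(1 − 0.741000) = 0.989899
Series ([0.987832], C, and [0.989899]): 0.987832 × 0.957000 × 0.989899 = 0.9358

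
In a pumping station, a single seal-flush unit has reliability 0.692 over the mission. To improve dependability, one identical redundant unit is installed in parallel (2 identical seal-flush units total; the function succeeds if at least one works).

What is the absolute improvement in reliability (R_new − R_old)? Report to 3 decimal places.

R_before = 0.692
R_after = 1 − (1 − 0.692)^2 = 0.905
ΔR = 0.905 − 0.692 = 0.213

0.213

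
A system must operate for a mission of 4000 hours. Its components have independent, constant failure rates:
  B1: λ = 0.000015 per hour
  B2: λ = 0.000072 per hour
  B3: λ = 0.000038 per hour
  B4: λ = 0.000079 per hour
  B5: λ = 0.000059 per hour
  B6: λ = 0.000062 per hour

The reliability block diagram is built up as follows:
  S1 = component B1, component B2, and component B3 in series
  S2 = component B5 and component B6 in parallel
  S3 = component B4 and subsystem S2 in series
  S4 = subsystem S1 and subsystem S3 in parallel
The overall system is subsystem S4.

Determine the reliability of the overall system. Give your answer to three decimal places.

R(B1) = exp(−0.000015 × 4000) = 0.94176
R(B2) = exp(−0.000072 × 4000) = 0.74976
R(B3) = exp(−0.000038 × 4000) = 0.85899
R(B4) = exp(−0.000079 × 4000) = 0.72906
R(B5) = exp(−0.000059 × 4000) = 0.78978
R(B6) = exp(−0.000062 × 4000) = 0.78036
Series (B1, B2, and B3): 0.94176 × 0.74976 × 0.85899 = 0.60653
Parallel (B5 and B6): 1 − (1 − 0.78978)(1 − 0.78036) = 0.95383
Series (B4 and [0.95383]): 0.72906 × 0.95383 = 0.69540
Parallel ([0.60653] and [0.69540]): 1 − (1 − 0.60653)(1 − 0.69540) = 0.880

0.880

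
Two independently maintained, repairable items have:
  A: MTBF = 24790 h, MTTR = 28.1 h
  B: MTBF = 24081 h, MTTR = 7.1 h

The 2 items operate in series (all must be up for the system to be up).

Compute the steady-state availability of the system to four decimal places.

A(A) = MTBF/(MTBF+MTTR) = 24790/(24790+28.1) = 0.998868
A(B) = MTBF/(MTBF+MTTR) = 24081/(24081+7.1) = 0.999705
Series availability: 0.998868 × 0.999705 = 0.9986

0.9986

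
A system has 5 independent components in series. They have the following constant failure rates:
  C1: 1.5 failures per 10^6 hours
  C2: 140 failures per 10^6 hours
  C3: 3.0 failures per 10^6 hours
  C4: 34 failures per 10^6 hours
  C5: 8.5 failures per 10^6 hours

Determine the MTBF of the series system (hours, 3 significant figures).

Series of exponential components: λ_sys = Σ λ_i
λ_sys = 0.0000015 + 0.00014 + 0.0000030 + 0.000034 + 0.0000085 = 1.8700e-04 /h
MTBF = 1 / λ_sys = 5350 h

5350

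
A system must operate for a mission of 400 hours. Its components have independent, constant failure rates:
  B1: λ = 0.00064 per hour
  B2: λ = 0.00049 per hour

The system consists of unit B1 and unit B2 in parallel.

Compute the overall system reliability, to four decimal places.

R(B1) = exp(−0.00064 × 400) = 0.774142
R(B2) = exp(−0.00049 × 400) = 0.822012
Parallel (B1 and B2): 1 − (1 − 0.774142)(1 − 0.822012) = 0.9598

0.9598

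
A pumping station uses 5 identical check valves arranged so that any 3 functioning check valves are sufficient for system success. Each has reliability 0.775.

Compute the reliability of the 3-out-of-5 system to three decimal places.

R = Σ_{i=3}^{5} C(5,i) p^i (1−p)^{5−i} with p = 0.775
C(5,3)·0.775^3·0.225^2 = 0.23565
C(5,4)·0.775^4·0.225^1 = 0.40584
C(5,5)·0.775^5·0.225^0 = 0.27958
Sum = 0.921

0.921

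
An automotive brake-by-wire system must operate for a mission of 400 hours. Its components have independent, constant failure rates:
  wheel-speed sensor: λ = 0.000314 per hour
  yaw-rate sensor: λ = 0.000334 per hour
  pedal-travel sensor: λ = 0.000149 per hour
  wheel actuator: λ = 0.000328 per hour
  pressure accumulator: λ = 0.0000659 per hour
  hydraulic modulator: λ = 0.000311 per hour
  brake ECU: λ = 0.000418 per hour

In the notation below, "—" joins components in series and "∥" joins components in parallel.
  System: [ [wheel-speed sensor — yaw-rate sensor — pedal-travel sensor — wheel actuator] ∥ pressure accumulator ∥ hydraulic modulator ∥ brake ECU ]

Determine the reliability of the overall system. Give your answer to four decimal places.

R(wheel-speed sensor) = exp(−0.000314 × 400) = 0.881968
R(yaw-rate sensor) = exp(−0.000334 × 400) = 0.874940
R(pedal-travel sensor) = exp(−0.000149 × 400) = 0.942141
R(wheel actuator) = exp(−0.000328 × 400) = 0.877042
R(pressure accumulator) = exp(−0.0000659 × 400) = 0.973984
R(hydraulic modulator) = exp(−0.000311 × 400) = 0.883027
R(brake ECU) = exp(−0.000418 × 400) = 0.846030
Series (wheel-speed sensor, yaw-rate sensor, pedal-travel sensor, and wheel actuator): 0.881968 × 0.874940 × 0.942141 × 0.877042 = 0.637628
Parallel ([0.637628], pressure accumulator, hydraulic modulator, and brake ECU): 1 − (1 − 0.637628)(1 − 0.973984)(1 − 0.883027)(1 − 0.846030) = 0.9998

0.9998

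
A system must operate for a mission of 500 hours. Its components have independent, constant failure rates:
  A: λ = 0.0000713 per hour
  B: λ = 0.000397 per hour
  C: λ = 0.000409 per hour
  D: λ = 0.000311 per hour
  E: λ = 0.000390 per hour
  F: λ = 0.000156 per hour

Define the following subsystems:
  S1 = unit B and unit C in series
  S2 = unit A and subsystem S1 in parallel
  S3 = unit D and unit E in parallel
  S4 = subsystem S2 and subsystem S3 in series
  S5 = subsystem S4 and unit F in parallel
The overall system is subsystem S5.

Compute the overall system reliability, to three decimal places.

0.997

R(A) = exp(−0.0000713 × 500) = 0.96498
R(B) = exp(−0.000397 × 500) = 0.81996
R(C) = exp(−0.000409 × 500) = 0.81505
R(D) = exp(−0.000311 × 500) = 0.85599
R(E) = exp(−0.000390 × 500) = 0.82283
R(F) = exp(−0.000156 × 500) = 0.92496
Series (B and C): 0.81996 × 0.81505 = 0.66831
Parallel (A and [0.66831]): 1 − (1 − 0.96498)(1 − 0.66831) = 0.98838
Parallel (D and E): 1 − (1 − 0.85599)(1 − 0.82283) = 0.97449
Series ([0.98838] and [0.97449]): 0.98838 × 0.97449 = 0.96317
Parallel ([0.96317] and F): 1 − (1 − 0.96317)(1 − 0.92496) = 0.997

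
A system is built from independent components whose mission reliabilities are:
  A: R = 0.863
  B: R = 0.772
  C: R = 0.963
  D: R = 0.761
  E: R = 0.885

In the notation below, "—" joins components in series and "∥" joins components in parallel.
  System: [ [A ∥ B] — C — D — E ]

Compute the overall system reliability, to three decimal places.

Parallel (A and B): 1 − (1 − 0.86300)(1 − 0.77200) = 0.96876
Series ([0.96876], C, D, and E): 0.96876 × 0.96300 × 0.76100 × 0.88500 = 0.628

0.628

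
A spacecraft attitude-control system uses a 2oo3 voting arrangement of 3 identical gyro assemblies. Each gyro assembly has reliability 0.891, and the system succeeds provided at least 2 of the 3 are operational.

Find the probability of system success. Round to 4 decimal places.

R = Σ_{i=2}^{3} C(3,i) p^i (1−p)^{3−i} with p = 0.891
C(3,2)·0.891^2·0.109^1 = 0.259599
C(3,3)·0.891^3·0.109^0 = 0.707348
Sum = 0.9669

0.9669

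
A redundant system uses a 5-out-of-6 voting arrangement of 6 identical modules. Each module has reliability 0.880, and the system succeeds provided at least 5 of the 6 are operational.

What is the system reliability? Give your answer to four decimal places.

0.8444

R = Σ_{i=5}^{6} C(6,i) p^i (1−p)^{6−i} with p = 0.880
C(6,5)·0.880^5·0.120^1 = 0.379967
C(6,6)·0.880^6·0.120^0 = 0.464404
Sum = 0.8444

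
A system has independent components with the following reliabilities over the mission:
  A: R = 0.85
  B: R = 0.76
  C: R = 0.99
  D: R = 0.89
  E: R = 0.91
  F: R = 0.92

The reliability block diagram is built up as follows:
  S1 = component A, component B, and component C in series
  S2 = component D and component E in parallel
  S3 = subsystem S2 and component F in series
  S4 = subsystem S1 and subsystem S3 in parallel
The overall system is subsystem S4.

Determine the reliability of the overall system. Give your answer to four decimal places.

Series (A, B, and C): 0.850000 × 0.760000 × 0.990000 = 0.639540
Parallel (D and E): 1 − (1 − 0.890000)(1 − 0.910000) = 0.990100
Series ([0.990100] and F): 0.990100 × 0.920000 = 0.910892
Parallel ([0.639540] and [0.910892]): 1 − (1 − 0.639540)(1 − 0.910892) = 0.9679

0.9679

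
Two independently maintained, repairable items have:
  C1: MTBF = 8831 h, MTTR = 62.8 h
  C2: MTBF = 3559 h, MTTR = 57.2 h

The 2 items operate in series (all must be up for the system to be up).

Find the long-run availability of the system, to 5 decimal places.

A(C1) = MTBF/(MTBF+MTTR) = 8831/(8831+62.8) = 0.992939
A(C2) = MTBF/(MTBF+MTTR) = 3559/(3559+57.2) = 0.984182
Series availability: 0.992939 × 0.984182 = 0.97723

0.97723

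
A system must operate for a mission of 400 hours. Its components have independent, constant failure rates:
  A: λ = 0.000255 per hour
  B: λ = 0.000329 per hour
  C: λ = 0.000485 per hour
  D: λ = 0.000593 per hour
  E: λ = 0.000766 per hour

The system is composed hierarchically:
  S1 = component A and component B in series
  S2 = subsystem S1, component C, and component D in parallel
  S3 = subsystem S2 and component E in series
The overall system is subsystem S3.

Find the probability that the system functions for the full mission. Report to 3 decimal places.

R(A) = exp(−0.000255 × 400) = 0.90303
R(B) = exp(−0.000329 × 400) = 0.87669
R(C) = exp(−0.000485 × 400) = 0.82366
R(D) = exp(−0.000593 × 400) = 0.78883
R(E) = exp(−0.000766 × 400) = 0.73609
Series (A and B): 0.90303 × 0.87669 = 0.79168
Parallel ([0.79168], C, and D): 1 − (1 − 0.79168)(1 − 0.82366)(1 − 0.78883) = 0.99224
Series ([0.99224] and E): 0.99224 × 0.73609 = 0.730

0.730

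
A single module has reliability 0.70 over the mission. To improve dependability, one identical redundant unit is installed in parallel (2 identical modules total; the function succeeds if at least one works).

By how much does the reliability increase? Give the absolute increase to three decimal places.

0.210

R_before = 0.70
R_after = 1 − (1 − 0.70)^2 = 0.910
ΔR = 0.910 − 0.70 = 0.210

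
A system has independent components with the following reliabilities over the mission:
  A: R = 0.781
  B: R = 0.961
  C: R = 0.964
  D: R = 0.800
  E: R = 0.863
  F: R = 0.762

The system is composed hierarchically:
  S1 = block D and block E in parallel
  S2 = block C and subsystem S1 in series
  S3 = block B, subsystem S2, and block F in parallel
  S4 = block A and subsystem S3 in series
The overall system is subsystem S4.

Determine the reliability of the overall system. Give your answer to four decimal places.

0.7805

Parallel (D and E): 1 − (1 − 0.800000)(1 − 0.863000) = 0.972600
Series (C and [0.972600]): 0.964000 × 0.972600 = 0.937586
Parallel (B, [0.937586], and F): 1 − (1 − 0.961000)(1 − 0.937586)(1 − 0.762000) = 0.999421
Series (A and [0.999421]): 0.781000 × 0.999421 = 0.7805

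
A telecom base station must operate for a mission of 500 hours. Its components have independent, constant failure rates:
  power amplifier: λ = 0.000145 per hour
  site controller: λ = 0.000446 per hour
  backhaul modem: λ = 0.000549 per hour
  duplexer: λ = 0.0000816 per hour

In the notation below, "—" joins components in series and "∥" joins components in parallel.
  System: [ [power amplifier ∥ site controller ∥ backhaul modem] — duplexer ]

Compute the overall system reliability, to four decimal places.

R(power amplifier) = exp(−0.000145 × 500) = 0.930066
R(site controller) = exp(−0.000446 × 500) = 0.800115
R(backhaul modem) = exp(−0.000549 × 500) = 0.759952
R(duplexer) = exp(−0.0000816 × 500) = 0.960021
Parallel (power amplifier, site controller, and backhaul modem): 1 − (1 − 0.930066)(1 − 0.800115)(1 − 0.759952) = 0.996644
Series ([0.996644] and duplexer): 0.996644 × 0.960021 = 0.9568

0.9568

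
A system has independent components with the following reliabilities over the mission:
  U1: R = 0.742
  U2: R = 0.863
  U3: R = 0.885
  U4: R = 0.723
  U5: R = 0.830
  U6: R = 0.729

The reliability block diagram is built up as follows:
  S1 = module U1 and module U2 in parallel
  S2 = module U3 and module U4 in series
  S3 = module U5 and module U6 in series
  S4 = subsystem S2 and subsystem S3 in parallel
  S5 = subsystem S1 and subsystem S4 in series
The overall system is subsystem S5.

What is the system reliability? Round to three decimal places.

0.827

Parallel (U1 and U2): 1 − (1 − 0.74200)(1 − 0.86300) = 0.96465
Series (U3 and U4): 0.88500 × 0.72300 = 0.63986
Series (U5 and U6): 0.83000 × 0.72900 = 0.60507
Parallel ([0.63986] and [0.60507]): 1 − (1 − 0.63986)(1 − 0.60507) = 0.85777
Series ([0.96465] and [0.85777]): 0.96465 × 0.85777 = 0.827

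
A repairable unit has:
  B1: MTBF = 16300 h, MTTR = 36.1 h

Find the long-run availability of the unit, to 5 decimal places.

A(B1) = MTBF/(MTBF+MTTR) = 16300/(16300+36.1) = 0.99779

0.99779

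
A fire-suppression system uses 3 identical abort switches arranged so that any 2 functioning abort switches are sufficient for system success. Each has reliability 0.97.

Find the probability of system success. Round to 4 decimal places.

0.9974

R = Σ_{i=2}^{3} C(3,i) p^i (1−p)^{3−i} with p = 0.97
C(3,2)·0.97^2·0.03^1 = 0.084681
C(3,3)·0.97^3·0.03^0 = 0.912673
Sum = 0.9974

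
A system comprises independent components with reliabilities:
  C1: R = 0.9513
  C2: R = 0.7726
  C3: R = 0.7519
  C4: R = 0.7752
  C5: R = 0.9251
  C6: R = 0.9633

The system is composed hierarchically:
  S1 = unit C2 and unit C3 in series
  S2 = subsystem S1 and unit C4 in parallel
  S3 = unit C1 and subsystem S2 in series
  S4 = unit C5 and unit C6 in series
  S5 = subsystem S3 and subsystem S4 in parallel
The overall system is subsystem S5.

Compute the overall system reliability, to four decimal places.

Series (C2 and C3): 0.772600 × 0.751900 = 0.580918
Parallel ([0.580918] and C4): 1 − (1 − 0.580918)(1 − 0.775200) = 0.905790
Series (C1 and [0.905790]): 0.951300 × 0.905790 = 0.861678
Series (C5 and C6): 0.925100 × 0.963300 = 0.891149
Parallel ([0.861678] and [0.891149]): 1 − (1 − 0.861678)(1 − 0.891149) = 0.9849

0.9849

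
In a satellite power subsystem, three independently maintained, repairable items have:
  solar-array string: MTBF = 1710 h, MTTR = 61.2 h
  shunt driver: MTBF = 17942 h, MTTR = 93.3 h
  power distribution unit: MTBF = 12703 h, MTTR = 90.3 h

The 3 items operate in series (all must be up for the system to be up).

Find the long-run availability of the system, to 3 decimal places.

0.954

A(solar-array string) = MTBF/(MTBF+MTTR) = 1710/(1710+61.2) = 0.965447
A(shunt driver) = MTBF/(MTBF+MTTR) = 17942/(17942+93.3) = 0.994827
A(power distribution unit) = MTBF/(MTBF+MTTR) = 12703/(12703+90.3) = 0.992942
Series availability: 0.965447 × 0.994827 × 0.992942 = 0.954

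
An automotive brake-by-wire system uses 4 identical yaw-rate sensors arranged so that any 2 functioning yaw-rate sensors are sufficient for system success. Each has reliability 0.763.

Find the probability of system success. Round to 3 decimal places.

R = Σ_{i=2}^{4} C(4,i) p^i (1−p)^{4−i} with p = 0.763
C(4,2)·0.763^2·0.237^2 = 0.19620
C(4,3)·0.763^3·0.237^1 = 0.42110
C(4,4)·0.763^4·0.237^0 = 0.33892
Sum = 0.956

0.956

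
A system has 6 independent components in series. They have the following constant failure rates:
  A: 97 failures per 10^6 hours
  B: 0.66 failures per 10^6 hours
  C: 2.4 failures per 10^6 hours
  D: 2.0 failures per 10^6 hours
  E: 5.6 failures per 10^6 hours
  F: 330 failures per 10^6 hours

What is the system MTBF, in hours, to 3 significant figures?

Series of exponential components: λ_sys = Σ λ_i
λ_sys = 0.000097 + 0.00000066 + 0.0000024 + 0.0000020 + 0.0000056 + 0.00033 = 4.3766e-04 /h
MTBF = 1 / λ_sys = 2280 h

2280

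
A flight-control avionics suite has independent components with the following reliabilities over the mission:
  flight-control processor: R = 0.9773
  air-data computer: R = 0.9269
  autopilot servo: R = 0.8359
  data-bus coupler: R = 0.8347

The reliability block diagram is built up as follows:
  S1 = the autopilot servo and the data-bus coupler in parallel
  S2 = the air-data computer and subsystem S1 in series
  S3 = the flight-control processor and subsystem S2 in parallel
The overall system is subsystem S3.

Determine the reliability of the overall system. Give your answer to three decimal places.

Parallel (autopilot servo and data-bus coupler): 1 − (1 − 0.83590)(1 − 0.83470) = 0.97287
Series (air-data computer and [0.97287]): 0.92690 × 0.97287 = 0.90175
Parallel (flight-control processor and [0.90175]): 1 − (1 − 0.97730)(1 − 0.90175) = 0.998

0.998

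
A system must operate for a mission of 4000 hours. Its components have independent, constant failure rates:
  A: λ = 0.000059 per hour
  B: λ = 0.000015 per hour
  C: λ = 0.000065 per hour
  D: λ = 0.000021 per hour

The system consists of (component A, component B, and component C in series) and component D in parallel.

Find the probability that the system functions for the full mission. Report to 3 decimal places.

0.966

R(A) = exp(−0.000059 × 4000) = 0.78978
R(B) = exp(−0.000015 × 4000) = 0.94176
R(C) = exp(−0.000065 × 4000) = 0.77105
R(D) = exp(−0.000021 × 4000) = 0.91943
Series (A, B, and C): 0.78978 × 0.94176 × 0.77105 = 0.57349
Parallel ([0.57349] and D): 1 − (1 − 0.57349)(1 − 0.91943) = 0.966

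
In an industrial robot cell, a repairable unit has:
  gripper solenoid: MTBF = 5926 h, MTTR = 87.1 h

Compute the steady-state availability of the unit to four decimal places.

A(gripper solenoid) = MTBF/(MTBF+MTTR) = 5926/(5926+87.1) = 0.9855

0.9855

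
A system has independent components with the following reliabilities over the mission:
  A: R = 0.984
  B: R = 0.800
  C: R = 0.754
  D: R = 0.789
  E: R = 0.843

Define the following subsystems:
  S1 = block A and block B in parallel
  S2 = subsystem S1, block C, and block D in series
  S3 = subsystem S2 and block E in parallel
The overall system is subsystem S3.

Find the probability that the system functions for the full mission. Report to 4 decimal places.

Parallel (A and B): 1 − (1 − 0.984000)(1 − 0.800000) = 0.996800
Series ([0.996800], C, and D): 0.996800 × 0.754000 × 0.789000 = 0.593002
Parallel ([0.593002] and E): 1 − (1 − 0.593002)(1 − 0.843000) = 0.9361

0.9361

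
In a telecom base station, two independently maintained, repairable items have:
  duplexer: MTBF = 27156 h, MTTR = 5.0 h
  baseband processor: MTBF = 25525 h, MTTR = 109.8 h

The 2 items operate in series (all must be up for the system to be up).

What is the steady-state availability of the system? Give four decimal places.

A(duplexer) = MTBF/(MTBF+MTTR) = 27156/(27156+5.0) = 0.999816
A(baseband processor) = MTBF/(MTBF+MTTR) = 25525/(25525+109.8) = 0.995717
Series availability: 0.999816 × 0.995717 = 0.9955

0.9955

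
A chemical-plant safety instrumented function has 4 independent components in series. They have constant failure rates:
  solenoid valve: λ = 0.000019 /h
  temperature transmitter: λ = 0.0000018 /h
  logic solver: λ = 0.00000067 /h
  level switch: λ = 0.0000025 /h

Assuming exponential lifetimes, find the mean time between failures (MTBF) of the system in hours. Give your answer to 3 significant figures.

Series of exponential components: λ_sys = Σ λ_i
λ_sys = 0.000019 + 0.0000018 + 0.00000067 + 0.0000025 = 2.3970e-05 /h
MTBF = 1 / λ_sys = 41700 h

41700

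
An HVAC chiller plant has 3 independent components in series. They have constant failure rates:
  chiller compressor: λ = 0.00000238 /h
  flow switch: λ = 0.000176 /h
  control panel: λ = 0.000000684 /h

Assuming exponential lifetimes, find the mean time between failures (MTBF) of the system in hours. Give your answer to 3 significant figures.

Series of exponential components: λ_sys = Σ λ_i
λ_sys = 0.00000238 + 0.000176 + 0.000000684 = 1.7906e-04 /h
MTBF = 1 / λ_sys = 5580 h

5580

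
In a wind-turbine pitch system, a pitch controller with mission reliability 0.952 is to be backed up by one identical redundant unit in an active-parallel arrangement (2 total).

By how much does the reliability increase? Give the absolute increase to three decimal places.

R_before = 0.952
R_after = 1 − (1 − 0.952)^2 = 0.998
ΔR = 0.998 − 0.952 = 0.046

0.046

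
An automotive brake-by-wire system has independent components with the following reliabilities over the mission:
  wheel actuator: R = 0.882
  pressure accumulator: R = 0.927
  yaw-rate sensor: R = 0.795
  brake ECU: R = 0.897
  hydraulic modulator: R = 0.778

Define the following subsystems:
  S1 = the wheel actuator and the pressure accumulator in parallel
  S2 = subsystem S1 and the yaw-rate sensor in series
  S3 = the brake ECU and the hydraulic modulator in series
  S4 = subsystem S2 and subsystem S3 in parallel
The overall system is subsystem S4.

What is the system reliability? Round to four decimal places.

0.9360

Parallel (wheel actuator and pressure accumulator): 1 − (1 − 0.882000)(1 − 0.927000) = 0.991386
Series ([0.991386] and yaw-rate sensor): 0.991386 × 0.795000 = 0.788152
Series (brake ECU and hydraulic modulator): 0.897000 × 0.778000 = 0.697866
Parallel ([0.788152] and [0.697866]): 1 − (1 − 0.788152)(1 − 0.697866) = 0.9360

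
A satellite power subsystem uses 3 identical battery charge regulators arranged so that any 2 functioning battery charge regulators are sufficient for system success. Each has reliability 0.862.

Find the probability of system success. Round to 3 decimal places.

R = Σ_{i=2}^{3} C(3,i) p^i (1−p)^{3−i} with p = 0.862
C(3,2)·0.862^2·0.138^1 = 0.30762
C(3,3)·0.862^3·0.138^0 = 0.64050
Sum = 0.948

0.948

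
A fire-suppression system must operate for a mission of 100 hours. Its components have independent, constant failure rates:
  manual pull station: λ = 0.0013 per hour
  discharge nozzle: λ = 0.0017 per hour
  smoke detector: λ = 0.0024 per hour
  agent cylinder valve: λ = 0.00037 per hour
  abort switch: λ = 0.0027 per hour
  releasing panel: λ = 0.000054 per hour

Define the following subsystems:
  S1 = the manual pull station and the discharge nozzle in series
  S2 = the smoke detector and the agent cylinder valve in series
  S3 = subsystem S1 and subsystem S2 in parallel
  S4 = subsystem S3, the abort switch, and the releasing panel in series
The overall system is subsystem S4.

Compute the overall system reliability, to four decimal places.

R(manual pull station) = exp(−0.0013 × 100) = 0.878095
R(discharge nozzle) = exp(−0.0017 × 100) = 0.843665
R(smoke detector) = exp(−0.0024 × 100) = 0.786628
R(agent cylinder valve) = exp(−0.00037 × 100) = 0.963676
R(abort switch) = exp(−0.0027 × 100) = 0.763379
R(releasing panel) = exp(−0.000054 × 100) = 0.994615
Series (manual pull station and discharge nozzle): 0.878095 × 0.843665 = 0.740818
Series (smoke detector and agent cylinder valve): 0.786628 × 0.963676 = 0.758055
Parallel ([0.740818] and [0.758055]): 1 − (1 − 0.740818)(1 − 0.758055) = 0.937292
Series ([0.937292], abort switch, and releasing panel): 0.937292 × 0.763379 × 0.994615 = 0.7117

0.7117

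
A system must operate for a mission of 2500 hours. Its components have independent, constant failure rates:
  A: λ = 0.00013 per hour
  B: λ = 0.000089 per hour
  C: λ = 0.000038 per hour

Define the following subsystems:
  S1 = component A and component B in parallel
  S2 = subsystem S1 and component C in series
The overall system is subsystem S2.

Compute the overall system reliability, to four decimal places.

R(A) = exp(−0.00013 × 2500) = 0.722527
R(B) = exp(−0.000089 × 2500) = 0.800515
R(C) = exp(−0.000038 × 2500) = 0.909373
Parallel (A and B): 1 − (1 − 0.722527)(1 − 0.800515) = 0.944648
Series ([0.944648] and C): 0.944648 × 0.909373 = 0.8590

0.8590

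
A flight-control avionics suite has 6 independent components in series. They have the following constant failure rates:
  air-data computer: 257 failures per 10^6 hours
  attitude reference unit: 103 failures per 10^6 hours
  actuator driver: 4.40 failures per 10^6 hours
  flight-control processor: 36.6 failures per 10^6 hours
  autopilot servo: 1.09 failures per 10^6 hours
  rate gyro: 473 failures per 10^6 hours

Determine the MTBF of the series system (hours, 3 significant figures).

Series of exponential components: λ_sys = Σ λ_i
λ_sys = 0.000257 + 0.000103 + 0.00000440 + 0.0000366 + 0.00000109 + 0.000473 = 8.7509e-04 /h
MTBF = 1 / λ_sys = 1140 h

1140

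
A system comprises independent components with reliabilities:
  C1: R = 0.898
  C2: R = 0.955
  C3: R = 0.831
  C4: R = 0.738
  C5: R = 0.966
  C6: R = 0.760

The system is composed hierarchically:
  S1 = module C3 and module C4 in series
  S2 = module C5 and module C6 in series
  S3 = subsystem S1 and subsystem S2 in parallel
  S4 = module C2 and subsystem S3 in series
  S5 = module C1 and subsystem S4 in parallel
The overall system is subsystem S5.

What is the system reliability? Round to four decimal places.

0.9854

Series (C3 and C4): 0.831000 × 0.738000 = 0.613278
Series (C5 and C6): 0.966000 × 0.760000 = 0.734160
Parallel ([0.613278] and [0.734160]): 1 − (1 − 0.613278)(1 − 0.734160) = 0.897194
Series (C2 and [0.897194]): 0.955000 × 0.897194 = 0.856820
Parallel (C1 and [0.856820]): 1 − (1 − 0.898000)(1 − 0.856820) = 0.9854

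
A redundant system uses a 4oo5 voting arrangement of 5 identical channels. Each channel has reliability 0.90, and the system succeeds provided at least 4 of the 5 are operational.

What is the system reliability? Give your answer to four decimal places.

R = Σ_{i=4}^{5} C(5,i) p^i (1−p)^{5−i} with p = 0.90
C(5,4)·0.90^4·0.10^1 = 0.328050
C(5,5)·0.90^5·0.10^0 = 0.590490
Sum = 0.9185

0.9185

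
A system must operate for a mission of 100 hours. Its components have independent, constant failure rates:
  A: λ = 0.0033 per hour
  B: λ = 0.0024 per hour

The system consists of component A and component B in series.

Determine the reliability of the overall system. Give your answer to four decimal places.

R(A) = exp(−0.0033 × 100) = 0.718924
R(B) = exp(−0.0024 × 100) = 0.786628
Series (A and B): 0.718924 × 0.786628 = 0.5655

0.5655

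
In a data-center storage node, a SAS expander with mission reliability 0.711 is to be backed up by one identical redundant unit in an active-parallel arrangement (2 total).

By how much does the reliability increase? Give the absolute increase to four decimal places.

0.2055

R_before = 0.711
R_after = 1 − (1 − 0.711)^2 = 0.9165
ΔR = 0.9165 − 0.711 = 0.2055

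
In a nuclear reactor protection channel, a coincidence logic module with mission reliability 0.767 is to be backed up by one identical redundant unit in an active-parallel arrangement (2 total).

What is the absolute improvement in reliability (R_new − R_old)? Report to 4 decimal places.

R_before = 0.767
R_after = 1 − (1 − 0.767)^2 = 0.9457
ΔR = 0.9457 − 0.767 = 0.1787

0.1787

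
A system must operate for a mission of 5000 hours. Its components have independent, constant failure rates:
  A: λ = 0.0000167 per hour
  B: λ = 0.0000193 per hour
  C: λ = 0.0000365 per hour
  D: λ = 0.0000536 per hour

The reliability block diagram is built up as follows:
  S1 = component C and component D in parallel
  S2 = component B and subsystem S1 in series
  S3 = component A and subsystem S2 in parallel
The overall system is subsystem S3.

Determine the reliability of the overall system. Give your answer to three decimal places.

R(A) = exp(−0.0000167 × 5000) = 0.91989
R(B) = exp(−0.0000193 × 5000) = 0.90801
R(C) = exp(−0.0000365 × 5000) = 0.83318
R(D) = exp(−0.0000536 × 5000) = 0.76491
Parallel (C and D): 1 − (1 − 0.83318)(1 − 0.76491) = 0.96078
Series (B and [0.96078]): 0.90801 × 0.96078 = 0.87240
Parallel (A and [0.87240]): 1 − (1 − 0.91989)(1 − 0.87240) = 0.990

0.990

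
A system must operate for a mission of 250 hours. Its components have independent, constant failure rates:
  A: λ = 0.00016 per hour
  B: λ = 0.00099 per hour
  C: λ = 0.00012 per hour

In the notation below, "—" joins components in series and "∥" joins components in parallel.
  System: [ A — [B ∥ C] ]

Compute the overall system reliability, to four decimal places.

R(A) = exp(−0.00016 × 250) = 0.960789
R(B) = exp(−0.00099 × 250) = 0.780750
R(C) = exp(−0.00012 × 250) = 0.970446
Parallel (B and C): 1 − (1 − 0.780750)(1 − 0.970446) = 0.993520
Series (A and [0.993520]): 0.960789 × 0.993520 = 0.9546

0.9546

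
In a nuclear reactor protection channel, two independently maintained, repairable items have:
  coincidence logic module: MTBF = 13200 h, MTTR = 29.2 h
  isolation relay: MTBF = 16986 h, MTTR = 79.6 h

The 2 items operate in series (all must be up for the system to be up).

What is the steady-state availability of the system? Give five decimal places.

A(coincidence logic module) = MTBF/(MTBF+MTTR) = 13200/(13200+29.2) = 0.997793
A(isolation relay) = MTBF/(MTBF+MTTR) = 16986/(16986+79.6) = 0.995336
Series availability: 0.997793 × 0.995336 = 0.99314

0.99314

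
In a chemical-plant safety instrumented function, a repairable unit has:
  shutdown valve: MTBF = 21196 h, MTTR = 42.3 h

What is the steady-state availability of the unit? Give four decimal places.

0.9980

A(shutdown valve) = MTBF/(MTBF+MTTR) = 21196/(21196+42.3) = 0.9980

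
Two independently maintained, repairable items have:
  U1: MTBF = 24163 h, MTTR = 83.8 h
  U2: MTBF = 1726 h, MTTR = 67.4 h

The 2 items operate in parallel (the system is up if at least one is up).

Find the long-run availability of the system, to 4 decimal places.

0.9999

A(U1) = MTBF/(MTBF+MTTR) = 24163/(24163+83.8) = 0.996544
A(U2) = MTBF/(MTBF+MTTR) = 1726/(1726+67.4) = 0.962418
Parallel availability: 1 − (1 − 0.996544)(1 − 0.962418) = 0.9999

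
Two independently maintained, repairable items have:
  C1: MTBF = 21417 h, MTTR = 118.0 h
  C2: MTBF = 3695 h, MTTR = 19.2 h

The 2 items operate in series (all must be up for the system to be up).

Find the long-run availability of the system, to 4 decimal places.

0.9894

A(C1) = MTBF/(MTBF+MTTR) = 21417/(21417+118.0) = 0.994521
A(C2) = MTBF/(MTBF+MTTR) = 3695/(3695+19.2) = 0.994831
Series availability: 0.994521 × 0.994831 = 0.9894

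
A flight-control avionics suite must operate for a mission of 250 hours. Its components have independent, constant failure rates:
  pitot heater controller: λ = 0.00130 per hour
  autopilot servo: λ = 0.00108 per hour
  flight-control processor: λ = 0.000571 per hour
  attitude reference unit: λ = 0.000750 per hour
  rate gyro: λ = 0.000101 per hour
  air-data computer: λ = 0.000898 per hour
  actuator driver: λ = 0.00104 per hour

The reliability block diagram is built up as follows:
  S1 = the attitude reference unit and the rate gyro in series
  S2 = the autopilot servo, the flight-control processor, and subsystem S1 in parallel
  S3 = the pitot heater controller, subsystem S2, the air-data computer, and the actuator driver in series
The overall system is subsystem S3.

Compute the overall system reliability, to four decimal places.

0.4424

R(pitot heater controller) = exp(−0.00130 × 250) = 0.722527
R(autopilot servo) = exp(−0.00108 × 250) = 0.763379
R(flight-control processor) = exp(−0.000571 × 250) = 0.866971
R(attitude reference unit) = exp(−0.000750 × 250) = 0.829029
R(rate gyro) = exp(−0.000101 × 250) = 0.975066
R(air-data computer) = exp(−0.000898 × 250) = 0.798916
R(actuator driver) = exp(−0.00104 × 250) = 0.771052
Series (attitude reference unit and rate gyro): 0.829029 × 0.975066 = 0.808358
Parallel (autopilot servo, flight-control processor, and [0.808358]): 1 − (1 − 0.763379)(1 − 0.866971)(1 − 0.808358) = 0.993968
Series (pitot heater controller, [0.993968], air-data computer, and actuator driver): 0.722527 × 0.993968 × 0.798916 × 0.771052 = 0.4424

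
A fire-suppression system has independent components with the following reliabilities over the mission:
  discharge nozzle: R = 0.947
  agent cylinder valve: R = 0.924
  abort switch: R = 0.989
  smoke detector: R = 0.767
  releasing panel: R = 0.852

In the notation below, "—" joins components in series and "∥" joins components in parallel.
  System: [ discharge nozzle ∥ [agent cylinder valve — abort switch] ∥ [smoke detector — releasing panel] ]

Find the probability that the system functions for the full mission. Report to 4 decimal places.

Series (agent cylinder valve and abort switch): 0.924000 × 0.989000 = 0.913836
Series (smoke detector and releasing panel): 0.767000 × 0.852000 = 0.653484
Parallel (discharge nozzle, [0.913836], and [0.653484]): 1 − (1 − 0.947000)(1 − 0.913836)(1 − 0.653484) = 0.9984

0.9984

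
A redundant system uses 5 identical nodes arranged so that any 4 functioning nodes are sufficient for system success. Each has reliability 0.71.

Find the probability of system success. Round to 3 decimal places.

0.549

R = Σ_{i=4}^{5} C(5,i) p^i (1−p)^{5−i} with p = 0.71
C(5,4)·0.71^4·0.29^1 = 0.36847
C(5,5)·0.71^5·0.29^0 = 0.18042
Sum = 0.549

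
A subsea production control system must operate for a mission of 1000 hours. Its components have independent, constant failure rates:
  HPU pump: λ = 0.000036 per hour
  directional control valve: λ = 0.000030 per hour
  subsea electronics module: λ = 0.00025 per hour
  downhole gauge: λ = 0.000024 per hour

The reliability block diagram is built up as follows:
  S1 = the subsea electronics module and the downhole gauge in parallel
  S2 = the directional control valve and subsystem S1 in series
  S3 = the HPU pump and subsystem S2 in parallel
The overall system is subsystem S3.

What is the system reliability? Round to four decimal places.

R(HPU pump) = exp(−0.000036 × 1000) = 0.964640
R(directional control valve) = exp(−0.000030 × 1000) = 0.970446
R(subsea electronics module) = exp(−0.00025 × 1000) = 0.778801
R(downhole gauge) = exp(−0.000024 × 1000) = 0.976286
Parallel (subsea electronics module and downhole gauge): 1 − (1 − 0.778801)(1 − 0.976286) = 0.994754
Series (directional control valve and [0.994754]): 0.970446 × 0.994754 = 0.965355
Parallel (HPU pump and [0.965355]): 1 − (1 − 0.964640)(1 − 0.965355) = 0.9988

0.9988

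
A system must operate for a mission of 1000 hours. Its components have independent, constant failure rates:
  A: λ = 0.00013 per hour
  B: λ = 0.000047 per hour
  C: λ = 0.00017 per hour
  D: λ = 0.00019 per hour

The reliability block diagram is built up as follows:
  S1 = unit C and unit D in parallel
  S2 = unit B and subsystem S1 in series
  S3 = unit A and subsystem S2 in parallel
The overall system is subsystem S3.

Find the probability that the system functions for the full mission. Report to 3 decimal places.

R(A) = exp(−0.00013 × 1000) = 0.87810
R(B) = exp(−0.000047 × 1000) = 0.95409
R(C) = exp(−0.00017 × 1000) = 0.84366
R(D) = exp(−0.00019 × 1000) = 0.82696
Parallel (C and D): 1 − (1 − 0.84366)(1 − 0.82696) = 0.97295
Series (B and [0.97295]): 0.95409 × 0.97295 = 0.92828
Parallel (A and [0.92828]): 1 − (1 − 0.87810)(1 − 0.92828) = 0.991

0.991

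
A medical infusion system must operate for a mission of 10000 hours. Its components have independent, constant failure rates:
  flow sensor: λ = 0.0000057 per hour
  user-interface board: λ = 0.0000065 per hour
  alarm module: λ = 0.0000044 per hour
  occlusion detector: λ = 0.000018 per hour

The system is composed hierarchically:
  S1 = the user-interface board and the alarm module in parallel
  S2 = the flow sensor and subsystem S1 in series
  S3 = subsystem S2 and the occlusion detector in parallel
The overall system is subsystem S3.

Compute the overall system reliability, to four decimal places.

0.9905

R(flow sensor) = exp(−0.0000057 × 10000) = 0.944594
R(user-interface board) = exp(−0.0000065 × 10000) = 0.937067
R(alarm module) = exp(−0.0000044 × 10000) = 0.956954
R(occlusion detector) = exp(−0.000018 × 10000) = 0.835270
Parallel (user-interface board and alarm module): 1 − (1 − 0.937067)(1 − 0.956954) = 0.997291
Series (flow sensor and [0.997291]): 0.944594 × 0.997291 = 0.942035
Parallel ([0.942035] and occlusion detector): 1 − (1 − 0.942035)(1 − 0.835270) = 0.9905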